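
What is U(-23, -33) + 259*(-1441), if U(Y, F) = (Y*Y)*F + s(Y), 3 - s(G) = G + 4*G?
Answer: -390558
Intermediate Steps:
s(G) = 3 - 5*G (s(G) = 3 - (G + 4*G) = 3 - 5*G)
U(Y, F) = 3 - 5*Y + F*Y**2 (U(Y, F) = (Y*Y)*F + (3 - 5*Y) = Y**2*F + (3 - 5*Y) = F*Y**2 + (3 - 5*Y) = 3 - 5*Y + F*Y**2)
U(-23, -33) + 259*(-1441) = (3 - 5*(-23) - 33*(-23)**2) + 259*(-1441) = (3 + 115 - 33*529) - 373219 = (3 + 115 - 17457) - 373219 = -17339 - 373219 = -390558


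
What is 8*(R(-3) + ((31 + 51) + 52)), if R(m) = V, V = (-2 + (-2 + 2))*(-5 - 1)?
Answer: 1168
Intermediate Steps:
V = 12 (V = (-2 + 0)*(-6) = -2*(-6) = 12)
R(m) = 12
8*(R(-3) + ((31 + 51) + 52)) = 8*(12 + ((31 + 51) + 52)) = 8*(12 + (82 + 52)) = 8*(12 + 134) = 8*146 = 1168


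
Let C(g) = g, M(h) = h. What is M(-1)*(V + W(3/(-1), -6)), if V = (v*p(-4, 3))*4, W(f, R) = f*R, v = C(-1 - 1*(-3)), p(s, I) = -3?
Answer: 6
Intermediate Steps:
v = 2 (v = -1 - 1*(-3) = -1 + 3 = 2)
W(f, R) = R*f
V = -24 (V = (2*(-3))*4 = -6*4 = -24)
M(-1)*(V + W(3/(-1), -6)) = -(-24 - 18/(-1)) = -(-24 - 18*(-1)) = -(-24 - 6*(-3)) = -(-24 + 18) = -1*(-6) = 6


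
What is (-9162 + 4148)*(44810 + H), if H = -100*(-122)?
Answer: -285848140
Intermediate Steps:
H = 12200
(-9162 + 4148)*(44810 + H) = (-9162 + 4148)*(44810 + 12200) = -5014*57010 = -285848140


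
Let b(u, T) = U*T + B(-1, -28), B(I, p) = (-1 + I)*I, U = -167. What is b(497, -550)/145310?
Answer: 45926/72655 ≈ 0.63211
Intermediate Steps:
B(I, p) = I*(-1 + I)
b(u, T) = 2 - 167*T (b(u, T) = -167*T - (-1 - 1) = -167*T - 1*(-2) = -167*T + 2 = 2 - 167*T)
b(497, -550)/145310 = (2 - 167*(-550))/145310 = (2 + 91850)*(1/145310) = 91852*(1/145310) = 45926/72655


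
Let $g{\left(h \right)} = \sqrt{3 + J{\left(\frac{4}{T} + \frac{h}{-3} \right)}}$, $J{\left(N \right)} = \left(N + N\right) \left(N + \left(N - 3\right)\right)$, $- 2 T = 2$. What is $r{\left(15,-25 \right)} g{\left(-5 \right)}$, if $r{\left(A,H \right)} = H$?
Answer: $- \frac{25 \sqrt{349}}{3} \approx -155.68$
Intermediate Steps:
$T = -1$ ($T = \left(- \frac{1}{2}\right) 2 = -1$)
$J{\left(N \right)} = 2 N \left(-3 + 2 N\right)$ ($J{\left(N \right)} = 2 N \left(N + \left(-3 + N\right)\right) = 2 N \left(-3 + 2 N\right)$)
$g{\left(h \right)} = \sqrt{3 + 2 \left(-11 - \frac{2 h}{3}\right) \left(-4 - \frac{h}{3}\right)}$ ($g{\left(h \right)} = \sqrt{3 + 2 \left(\frac{4}{-1} + \frac{h}{-3}\right) \left(-3 + 2 \left(\frac{4}{-1} + \frac{h}{-3}\right)\right)} = \sqrt{3 + 2 \left(4 \left(-1\right) + h \left(- \frac{1}{3}\right)\right) \left(-3 + 2 \left(4 \left(-1\right) + h \left(- \frac{1}{3}\right)\right)\right)} = \sqrt{3 + 2 \left(-4 - \frac{h}{3}\right) \left(-3 + 2 \left(-4 - \frac{h}{3}\right)\right)} = \sqrt{3 + 2 \left(-4 - \frac{h}{3}\right) \left(-3 - \left(8 + \frac{2 h}{3}\right)\right)} = \sqrt{3 + 2 \left(-4 - \frac{h}{3}\right) \left(-11 - \frac{2 h}{3}\right)} = \sqrt{3 + 2 \left(-11 - \frac{2 h}{3}\right) \left(-4 - \frac{h}{3}\right)}$)
$r{\left(15,-25 \right)} g{\left(-5 \right)} = - 25 \frac{\sqrt{819 + 4 \left(-5\right)^{2} + 114 \left(-5\right)}}{3} = - 25 \frac{\sqrt{819 + 4 \cdot 25 - 570}}{3} = - 25 \frac{\sqrt{819 + 100 - 570}}{3} = - 25 \frac{\sqrt{349}}{3} = - \frac{25 \sqrt{349}}{3}$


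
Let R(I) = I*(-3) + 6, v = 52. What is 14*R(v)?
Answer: -2100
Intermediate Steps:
R(I) = 6 - 3*I (R(I) = -3*I + 6 = 6 - 3*I)
14*R(v) = 14*(6 - 3*52) = 14*(6 - 156) = 14*(-150) = -2100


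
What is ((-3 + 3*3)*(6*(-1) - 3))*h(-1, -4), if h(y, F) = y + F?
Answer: 270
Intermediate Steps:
h(y, F) = F + y
((-3 + 3*3)*(6*(-1) - 3))*h(-1, -4) = ((-3 + 3*3)*(6*(-1) - 3))*(-4 - 1) = ((-3 + 9)*(-6 - 3))*(-5) = (6*(-9))*(-5) = -54*(-5) = 270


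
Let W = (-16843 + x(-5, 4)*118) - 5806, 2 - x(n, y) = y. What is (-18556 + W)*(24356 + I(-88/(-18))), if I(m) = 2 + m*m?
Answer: -81843239894/81 ≈ -1.0104e+9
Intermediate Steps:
x(n, y) = 2 - y
I(m) = 2 + m²
W = -22885 (W = (-16843 + (2 - 1*4)*118) - 5806 = (-16843 + (2 - 4)*118) - 5806 = (-16843 - 2*118) - 5806 = (-16843 - 236) - 5806 = -17079 - 5806 = -22885)
(-18556 + W)*(24356 + I(-88/(-18))) = (-18556 - 22885)*(24356 + (2 + (-88/(-18))²)) = -41441*(24356 + (2 + (-88*(-1/18))²)) = -41441*(24356 + (2 + (44/9)²)) = -41441*(24356 + (2 + 1936/81)) = -41441*(24356 + 2098/81) = -41441*1974934/81 = -81843239894/81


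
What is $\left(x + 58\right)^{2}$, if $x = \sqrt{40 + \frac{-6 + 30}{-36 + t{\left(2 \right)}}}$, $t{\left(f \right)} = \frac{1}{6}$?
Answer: $\frac{731716}{215} + \frac{232 \sqrt{454510}}{215} \approx 4130.8$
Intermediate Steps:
$t{\left(f \right)} = \frac{1}{6}$
$x = \frac{2 \sqrt{454510}}{215}$ ($x = \sqrt{40 + \frac{-6 + 30}{-36 + \frac{1}{6}}} = \sqrt{40 + \frac{24}{- \frac{215}{6}}} = \sqrt{40 + 24 \left(- \frac{6}{215}\right)} = \sqrt{40 - \frac{144}{215}} = \sqrt{\frac{8456}{215}} = \frac{2 \sqrt{454510}}{215} \approx 6.2714$)
$\left(x + 58\right)^{2} = \left(\frac{2 \sqrt{454510}}{215} + 58\right)^{2} = \left(58 + \frac{2 \sqrt{454510}}{215}\right)^{2}$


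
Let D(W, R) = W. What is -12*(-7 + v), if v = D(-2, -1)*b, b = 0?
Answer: 84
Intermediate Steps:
v = 0 (v = -2*0 = 0)
-12*(-7 + v) = -12*(-7 + 0) = -12*(-7) = 84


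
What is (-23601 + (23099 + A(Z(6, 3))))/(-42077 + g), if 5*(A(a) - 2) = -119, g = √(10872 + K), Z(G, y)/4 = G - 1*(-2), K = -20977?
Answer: 110199663/8852420170 + 2619*I*√10105/8852420170 ≈ 0.012449 + 2.974e-5*I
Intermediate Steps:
Z(G, y) = 8 + 4*G (Z(G, y) = 4*(G - 1*(-2)) = 4*(G + 2) = 4*(2 + G) = 8 + 4*G)
g = I*√10105 (g = √(10872 - 20977) = √(-10105) = I*√10105 ≈ 100.52*I)
A(a) = -109/5 (A(a) = 2 + (⅕)*(-119) = 2 - 119/5 = -109/5)
(-23601 + (23099 + A(Z(6, 3))))/(-42077 + g) = (-23601 + (23099 - 109/5))/(-42077 + I*√10105) = (-23601 + 115386/5)/(-42077 + I*√10105) = -2619/(5*(-42077 + I*√10105))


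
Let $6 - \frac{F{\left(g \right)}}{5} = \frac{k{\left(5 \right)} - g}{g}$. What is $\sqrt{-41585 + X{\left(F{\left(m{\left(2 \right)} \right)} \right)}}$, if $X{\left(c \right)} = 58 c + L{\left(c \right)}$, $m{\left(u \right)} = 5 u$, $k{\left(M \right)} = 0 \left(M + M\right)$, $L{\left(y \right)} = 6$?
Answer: $i \sqrt{39549} \approx 198.87 i$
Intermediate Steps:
$k{\left(M \right)} = 0$ ($k{\left(M \right)} = 0 \cdot 2 M = 0$)
$F{\left(g \right)} = 35$ ($F{\left(g \right)} = 30 - 5 \frac{0 - g}{g} = 30 - 5 \frac{\left(-1\right) g}{g} = 30 - -5 = 30 + 5 = 35$)
$X{\left(c \right)} = 6 + 58 c$ ($X{\left(c \right)} = 58 c + 6 = 6 + 58 c$)
$\sqrt{-41585 + X{\left(F{\left(m{\left(2 \right)} \right)} \right)}} = \sqrt{-41585 + \left(6 + 58 \cdot 35\right)} = \sqrt{-41585 + \left(6 + 2030\right)} = \sqrt{-41585 + 2036} = \sqrt{-39549} = i \sqrt{39549}$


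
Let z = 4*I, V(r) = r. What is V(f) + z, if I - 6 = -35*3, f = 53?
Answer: -343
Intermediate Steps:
I = -99 (I = 6 - 35*3 = 6 - 105 = -99)
z = -396 (z = 4*(-99) = -396)
V(f) + z = 53 - 396 = -343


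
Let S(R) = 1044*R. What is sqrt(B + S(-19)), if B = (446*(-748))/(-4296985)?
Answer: 2*I*sqrt(756719130498205)/390635 ≈ 140.84*I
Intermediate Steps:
B = 30328/390635 (B = -333608*(-1/4296985) = 30328/390635 ≈ 0.077638)
sqrt(B + S(-19)) = sqrt(30328/390635 + 1044*(-19)) = sqrt(30328/390635 - 19836) = sqrt(-7748605532/390635) = 2*I*sqrt(756719130498205)/390635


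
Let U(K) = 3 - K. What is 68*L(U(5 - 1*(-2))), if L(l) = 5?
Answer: 340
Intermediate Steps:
68*L(U(5 - 1*(-2))) = 68*5 = 340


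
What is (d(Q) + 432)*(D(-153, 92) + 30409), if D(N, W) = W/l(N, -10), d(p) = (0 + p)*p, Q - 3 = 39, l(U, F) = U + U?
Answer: 1135217564/17 ≈ 6.6777e+7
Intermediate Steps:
l(U, F) = 2*U
Q = 42 (Q = 3 + 39 = 42)
d(p) = p² (d(p) = p*p = p²)
D(N, W) = W/(2*N) (D(N, W) = W/((2*N)) = W*(1/(2*N)) = W/(2*N))
(d(Q) + 432)*(D(-153, 92) + 30409) = (42² + 432)*((½)*92/(-153) + 30409) = (1764 + 432)*((½)*92*(-1/153) + 30409) = 2196*(-46/153 + 30409) = 2196*(4652531/153) = 1135217564/17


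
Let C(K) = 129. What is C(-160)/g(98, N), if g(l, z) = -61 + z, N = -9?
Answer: -129/70 ≈ -1.8429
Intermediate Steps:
C(-160)/g(98, N) = 129/(-61 - 9) = 129/(-70) = 129*(-1/70) = -129/70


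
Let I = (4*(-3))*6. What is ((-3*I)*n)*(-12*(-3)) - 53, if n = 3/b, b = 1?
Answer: 23275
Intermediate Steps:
I = -72 (I = -12*6 = -72)
n = 3 (n = 3/1 = 3*1 = 3)
((-3*I)*n)*(-12*(-3)) - 53 = (-3*(-72)*3)*(-12*(-3)) - 53 = (216*3)*36 - 53 = 648*36 - 53 = 23328 - 53 = 23275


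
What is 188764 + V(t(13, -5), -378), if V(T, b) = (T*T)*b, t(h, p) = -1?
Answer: 188386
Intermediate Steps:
V(T, b) = b*T² (V(T, b) = T²*b = b*T²)
188764 + V(t(13, -5), -378) = 188764 - 378*(-1)² = 188764 - 378*1 = 188764 - 378 = 188386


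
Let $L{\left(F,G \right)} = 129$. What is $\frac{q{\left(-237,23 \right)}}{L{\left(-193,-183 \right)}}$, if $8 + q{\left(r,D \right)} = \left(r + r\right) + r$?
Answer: $- \frac{719}{129} \approx -5.5736$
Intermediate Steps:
$q{\left(r,D \right)} = -8 + 3 r$ ($q{\left(r,D \right)} = -8 + \left(\left(r + r\right) + r\right) = -8 + \left(2 r + r\right) = -8 + 3 r$)
$\frac{q{\left(-237,23 \right)}}{L{\left(-193,-183 \right)}} = \frac{-8 + 3 \left(-237\right)}{129} = \left(-8 - 711\right) \frac{1}{129} = \left(-719\right) \frac{1}{129} = - \frac{719}{129}$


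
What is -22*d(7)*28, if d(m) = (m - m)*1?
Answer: 0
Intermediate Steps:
d(m) = 0 (d(m) = 0*1 = 0)
-22*d(7)*28 = -22*0*28 = 0*28 = 0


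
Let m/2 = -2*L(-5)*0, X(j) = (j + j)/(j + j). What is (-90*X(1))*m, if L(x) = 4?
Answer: 0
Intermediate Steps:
X(j) = 1 (X(j) = (2*j)/((2*j)) = (2*j)*(1/(2*j)) = 1)
m = 0 (m = 2*(-2*4*0) = 2*(-8*0) = 2*0 = 0)
(-90*X(1))*m = -90*1*0 = -90*0 = 0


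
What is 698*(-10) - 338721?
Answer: -345701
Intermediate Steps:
698*(-10) - 338721 = -6980 - 338721 = -345701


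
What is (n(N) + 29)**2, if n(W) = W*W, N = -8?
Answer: 8649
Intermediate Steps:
n(W) = W**2
(n(N) + 29)**2 = ((-8)**2 + 29)**2 = (64 + 29)**2 = 93**2 = 8649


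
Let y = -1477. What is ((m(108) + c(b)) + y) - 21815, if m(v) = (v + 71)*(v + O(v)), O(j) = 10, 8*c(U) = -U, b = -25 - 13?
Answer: -8661/4 ≈ -2165.3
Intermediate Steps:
b = -38
c(U) = -U/8 (c(U) = (-U)/8 = -U/8)
m(v) = (10 + v)*(71 + v) (m(v) = (v + 71)*(v + 10) = (71 + v)*(10 + v) = (10 + v)*(71 + v))
((m(108) + c(b)) + y) - 21815 = (((710 + 108² + 81*108) - ⅛*(-38)) - 1477) - 21815 = (((710 + 11664 + 8748) + 19/4) - 1477) - 21815 = ((21122 + 19/4) - 1477) - 21815 = (84507/4 - 1477) - 21815 = 78599/4 - 21815 = -8661/4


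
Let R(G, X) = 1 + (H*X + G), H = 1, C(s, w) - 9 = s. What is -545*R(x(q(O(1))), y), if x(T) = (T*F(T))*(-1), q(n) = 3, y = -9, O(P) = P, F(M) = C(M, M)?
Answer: 23980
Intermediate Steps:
C(s, w) = 9 + s
F(M) = 9 + M
x(T) = -T*(9 + T) (x(T) = (T*(9 + T))*(-1) = -T*(9 + T))
R(G, X) = 1 + G + X (R(G, X) = 1 + (1*X + G) = 1 + (X + G) = 1 + (G + X) = 1 + G + X)
-545*R(x(q(O(1))), y) = -545*(1 - 1*3*(9 + 3) - 9) = -545*(1 - 1*3*12 - 9) = -545*(1 - 36 - 9) = -545*(-44) = 23980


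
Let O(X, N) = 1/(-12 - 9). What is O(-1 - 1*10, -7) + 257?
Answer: 5396/21 ≈ 256.95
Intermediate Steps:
O(X, N) = -1/21 (O(X, N) = 1/(-21) = -1/21)
O(-1 - 1*10, -7) + 257 = -1/21 + 257 = 5396/21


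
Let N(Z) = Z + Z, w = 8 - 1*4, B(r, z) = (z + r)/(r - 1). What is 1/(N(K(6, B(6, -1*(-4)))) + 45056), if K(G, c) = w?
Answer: 1/45064 ≈ 2.2191e-5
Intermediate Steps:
B(r, z) = (r + z)/(-1 + r)
w = 4 (w = 8 - 4 = 4)
K(G, c) = 4
N(Z) = 2*Z
1/(N(K(6, B(6, -1*(-4)))) + 45056) = 1/(2*4 + 45056) = 1/(8 + 45056) = 1/45064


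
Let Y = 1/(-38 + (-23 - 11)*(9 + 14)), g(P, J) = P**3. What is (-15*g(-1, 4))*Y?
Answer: -3/164 ≈ -0.018293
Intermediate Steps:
Y = -1/820 (Y = 1/(-38 - 34*23) = 1/(-38 - 782) = 1/(-820) = -1/820 ≈ -0.0012195)
(-15*g(-1, 4))*Y = -15*(-1)**3*(-1/820) = -15*(-1)*(-1/820) = 15*(-1/820) = -3/164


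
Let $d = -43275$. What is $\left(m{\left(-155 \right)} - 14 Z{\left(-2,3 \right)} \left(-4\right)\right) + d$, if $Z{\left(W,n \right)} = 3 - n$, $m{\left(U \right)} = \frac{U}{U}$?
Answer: $-43274$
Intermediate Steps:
$m{\left(U \right)} = 1$
$\left(m{\left(-155 \right)} - 14 Z{\left(-2,3 \right)} \left(-4\right)\right) + d = \left(1 - 14 \left(3 - 3\right) \left(-4\right)\right) - 43275 = \left(1 - 14 \cdot 0 \left(-4\right)\right) - 43275 = \left(1 - 0 \left(-4\right)\right) - 43275 = \left(1 - 0\right) - 43275 = \left(1 + 0\right) - 43275 = 1 - 43275 = -43274$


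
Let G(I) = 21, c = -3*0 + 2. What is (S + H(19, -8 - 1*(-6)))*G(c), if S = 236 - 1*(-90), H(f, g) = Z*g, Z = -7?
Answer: 7140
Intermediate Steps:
c = 2 (c = 0 + 2 = 2)
H(f, g) = -7*g
S = 326 (S = 236 + 90 = 326)
(S + H(19, -8 - 1*(-6)))*G(c) = (326 - 7*(-8 - 1*(-6)))*21 = (326 - 7*(-8 + 6))*21 = (326 - 7*(-2))*21 = (326 + 14)*21 = 340*21 = 7140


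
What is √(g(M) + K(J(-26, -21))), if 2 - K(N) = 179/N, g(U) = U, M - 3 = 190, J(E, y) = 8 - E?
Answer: √219334/34 ≈ 13.774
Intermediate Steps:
M = 193 (M = 3 + 190 = 193)
K(N) = 2 - 179/N
√(g(M) + K(J(-26, -21))) = √(193 + (2 - 179/(8 - 1*(-26)))) = √(193 + (2 - 179/(8 + 26))) = √(193 + (2 - 179/34)) = √(193 - 111/34) = √(6451/34) = √219334/34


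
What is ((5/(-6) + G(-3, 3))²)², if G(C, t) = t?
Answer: 28561/1296 ≈ 22.038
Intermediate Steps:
((5/(-6) + G(-3, 3))²)² = ((5/(-6) + 3)²)² = ((5*(-⅙) + 3)²)² = ((-⅚ + 3)²)² = ((13/6)²)² = (169/36)² = 28561/1296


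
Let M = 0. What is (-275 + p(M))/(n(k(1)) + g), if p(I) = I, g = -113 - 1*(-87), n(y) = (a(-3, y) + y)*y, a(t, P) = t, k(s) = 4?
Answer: 25/2 ≈ 12.500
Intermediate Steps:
n(y) = y*(-3 + y) (n(y) = (-3 + y)*y = y*(-3 + y))
g = -26 (g = -113 + 87 = -26)
(-275 + p(M))/(n(k(1)) + g) = (-275 + 0)/(4*(-3 + 4) - 26) = -275/(4*1 - 26) = -275/(4 - 26) = -275/(-22) = -275*(-1/22) = 25/2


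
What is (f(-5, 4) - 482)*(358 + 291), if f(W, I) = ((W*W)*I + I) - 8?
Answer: -250514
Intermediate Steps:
f(W, I) = -8 + I + I*W² (f(W, I) = (W²*I + I) - 8 = (I*W² + I) - 8 = (I + I*W²) - 8 = -8 + I + I*W²)
(f(-5, 4) - 482)*(358 + 291) = ((-8 + 4 + 4*(-5)²) - 482)*(358 + 291) = ((-8 + 4 + 4*25) - 482)*649 = ((-8 + 4 + 100) - 482)*649 = (96 - 482)*649 = -386*649 = -250514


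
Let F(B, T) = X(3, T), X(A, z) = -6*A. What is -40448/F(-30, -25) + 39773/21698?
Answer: 439178309/195282 ≈ 2248.9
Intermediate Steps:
F(B, T) = -18 (F(B, T) = -6*3 = -18)
-40448/F(-30, -25) + 39773/21698 = -40448/(-18) + 39773/21698 = -40448*(-1/18) + 39773*(1/21698) = 20224/9 + 39773/21698 = 439178309/195282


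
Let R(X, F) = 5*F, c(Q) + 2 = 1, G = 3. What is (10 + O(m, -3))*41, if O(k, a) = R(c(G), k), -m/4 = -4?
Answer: 3690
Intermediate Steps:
c(Q) = -1 (c(Q) = -2 + 1 = -1)
m = 16 (m = -4*(-4) = 16)
O(k, a) = 5*k
(10 + O(m, -3))*41 = (10 + 5*16)*41 = (10 + 80)*41 = 90*41 = 3690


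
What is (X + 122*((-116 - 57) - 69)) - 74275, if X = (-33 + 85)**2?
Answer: -101095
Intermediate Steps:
X = 2704 (X = 52**2 = 2704)
(X + 122*((-116 - 57) - 69)) - 74275 = (2704 + 122*((-116 - 57) - 69)) - 74275 = (2704 + 122*(-173 - 69)) - 74275 = (2704 + 122*(-242)) - 74275 = (2704 - 29524) - 74275 = -26820 - 74275 = -101095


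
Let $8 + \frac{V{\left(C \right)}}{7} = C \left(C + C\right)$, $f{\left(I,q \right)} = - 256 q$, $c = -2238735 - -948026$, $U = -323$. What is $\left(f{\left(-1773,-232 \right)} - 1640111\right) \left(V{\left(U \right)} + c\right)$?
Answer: $-268470895679$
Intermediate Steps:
$c = -1290709$ ($c = -2238735 + 948026 = -1290709$)
$V{\left(C \right)} = -56 + 14 C^{2}$ ($V{\left(C \right)} = -56 + 7 C \left(C + C\right) = -56 + 7 C 2 C = -56 + 7 \cdot 2 C^{2} = -56 + 14 C^{2}$)
$\left(f{\left(-1773,-232 \right)} - 1640111\right) \left(V{\left(U \right)} + c\right) = \left(\left(-256\right) \left(-232\right) - 1640111\right) \left(\left(-56 + 14 \left(-323\right)^{2}\right) - 1290709\right) = \left(59392 - 1640111\right) \left(\left(-56 + 14 \cdot 104329\right) - 1290709\right) = - 1580719 \left(\left(-56 + 1460606\right) - 1290709\right) = - 1580719 \left(1460550 - 1290709\right) = \left(-1580719\right) 169841 = -268470895679$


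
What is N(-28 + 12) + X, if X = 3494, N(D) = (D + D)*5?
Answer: 3334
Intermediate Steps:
N(D) = 10*D (N(D) = (2*D)*5 = 10*D)
N(-28 + 12) + X = 10*(-28 + 12) + 3494 = 10*(-16) + 3494 = -160 + 3494 = 3334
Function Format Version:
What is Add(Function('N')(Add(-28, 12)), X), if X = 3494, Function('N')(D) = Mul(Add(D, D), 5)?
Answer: 3334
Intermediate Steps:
Function('N')(D) = Mul(10, D) (Function('N')(D) = Mul(Mul(2, D), 5) = Mul(10, D))
Add(Function('N')(Add(-28, 12)), X) = Add(Mul(10, Add(-28, 12)), 3494) = Add(Mul(10, -16), 3494) = Add(-160, 3494) = 3334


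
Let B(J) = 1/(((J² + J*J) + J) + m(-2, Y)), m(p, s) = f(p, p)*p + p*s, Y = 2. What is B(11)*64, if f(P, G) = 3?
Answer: 64/243 ≈ 0.26337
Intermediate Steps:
m(p, s) = 3*p + p*s
B(J) = 1/(-10 + J + 2*J²) (B(J) = 1/(((J² + J*J) + J) - 2*(3 + 2)) = 1/(((J² + J²) + J) - 2*5) = 1/((2*J² + J) - 10) = 1/((J + 2*J²) - 10) = 1/(-10 + J + 2*J²))
B(11)*64 = 64/(-10 + 11 + 2*11²) = 64/(-10 + 11 + 2*121) = 64/(-10 + 11 + 242) = 64/243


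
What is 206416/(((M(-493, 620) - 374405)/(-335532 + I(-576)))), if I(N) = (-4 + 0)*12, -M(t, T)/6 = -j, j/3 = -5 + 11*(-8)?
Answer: 69269081280/376079 ≈ 1.8419e+5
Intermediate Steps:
j = -279 (j = 3*(-5 + 11*(-8)) = 3*(-5 - 88) = 3*(-93) = -279)
M(t, T) = -1674 (M(t, T) = -(-6)*(-279) = -6*279 = -1674)
I(N) = -48 (I(N) = -4*12 = -48)
206416/(((M(-493, 620) - 374405)/(-335532 + I(-576)))) = 206416/(((-1674 - 374405)/(-335532 - 48))) = 206416/((-376079/(-335580))) = 206416/((-376079*(-1/335580))) = 206416/(376079/335580) = 206416*(335580/376079) = 69269081280/376079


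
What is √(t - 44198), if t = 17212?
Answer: I*√26986 ≈ 164.27*I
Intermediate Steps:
√(t - 44198) = √(17212 - 44198) = √(-26986) = I*√26986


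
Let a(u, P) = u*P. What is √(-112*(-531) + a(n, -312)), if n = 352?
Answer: 4*I*√3147 ≈ 224.39*I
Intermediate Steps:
a(u, P) = P*u
√(-112*(-531) + a(n, -312)) = √(-112*(-531) - 312*352) = √(59472 - 109824) = √(-50352) = 4*I*√3147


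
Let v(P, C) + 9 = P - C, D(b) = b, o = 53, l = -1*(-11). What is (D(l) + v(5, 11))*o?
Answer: -212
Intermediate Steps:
l = 11
v(P, C) = -9 + P - C (v(P, C) = -9 + (P - C) = -9 + P - C)
(D(l) + v(5, 11))*o = (11 + (-9 + 5 - 1*11))*53 = (11 + (-9 + 5 - 11))*53 = (11 - 15)*53 = -4*53 = -212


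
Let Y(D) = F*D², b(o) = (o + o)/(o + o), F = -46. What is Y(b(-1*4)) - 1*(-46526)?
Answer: 46480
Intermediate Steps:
b(o) = 1 (b(o) = (2*o)/((2*o)) = (2*o)*(1/(2*o)) = 1)
Y(D) = -46*D²
Y(b(-1*4)) - 1*(-46526) = -46*1² - 1*(-46526) = -46*1 + 46526 = -46 + 46526 = 46480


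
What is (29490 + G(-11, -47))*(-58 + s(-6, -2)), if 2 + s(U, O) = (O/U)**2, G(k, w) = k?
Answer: -15889181/9 ≈ -1.7655e+6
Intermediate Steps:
s(U, O) = -2 + O**2/U**2 (s(U, O) = -2 + (O/U)**2 = -2 + O**2/U**2)
(29490 + G(-11, -47))*(-58 + s(-6, -2)) = (29490 - 11)*(-58 + (-2 + (-2)**2/(-6)**2)) = 29479*(-58 + (-2 + 4*(1/36))) = 29479*(-58 + (-2 + 1/9)) = 29479*(-58 - 17/9) = 29479*(-539/9) = -15889181/9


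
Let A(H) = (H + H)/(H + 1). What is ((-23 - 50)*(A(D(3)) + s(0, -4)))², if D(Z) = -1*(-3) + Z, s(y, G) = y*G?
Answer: 767376/49 ≈ 15661.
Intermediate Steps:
s(y, G) = G*y
D(Z) = 3 + Z
A(H) = 2*H/(1 + H) (A(H) = (2*H)/(1 + H) = 2*H/(1 + H))
((-23 - 50)*(A(D(3)) + s(0, -4)))² = ((-23 - 50)*(2*(3 + 3)/(1 + (3 + 3)) - 4*0))² = (-73*(2*6/(1 + 6) + 0))² = (-73*(2*6/7 + 0))² = (-73*(2*6*(⅐) + 0))² = (-73*(12/7 + 0))² = (-73*12/7)² = (-876/7)² = 767376/49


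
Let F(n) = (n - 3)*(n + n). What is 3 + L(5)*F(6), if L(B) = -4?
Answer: -141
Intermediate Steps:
F(n) = 2*n*(-3 + n) (F(n) = (-3 + n)*(2*n) = 2*n*(-3 + n))
3 + L(5)*F(6) = 3 - 8*6*(-3 + 6) = 3 - 8*6*3 = 3 - 4*36 = 3 - 144 = -141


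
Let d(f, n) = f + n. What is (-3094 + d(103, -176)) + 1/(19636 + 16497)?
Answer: -114433210/36133 ≈ -3167.0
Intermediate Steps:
(-3094 + d(103, -176)) + 1/(19636 + 16497) = (-3094 + (103 - 176)) + 1/(19636 + 16497) = (-3094 - 73) + 1/36133 = -3167 + 1/36133 = -114433210/36133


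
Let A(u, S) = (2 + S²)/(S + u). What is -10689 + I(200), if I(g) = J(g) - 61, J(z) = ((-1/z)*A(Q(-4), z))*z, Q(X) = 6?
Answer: -1127251/103 ≈ -10944.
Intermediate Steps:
A(u, S) = (2 + S²)/(S + u)
J(z) = -(2 + z²)/(6 + z) (J(z) = ((-1/z)*((2 + z²)/(z + 6)))*z = ((-1/z)*((2 + z²)/(6 + z)))*z = (-(2 + z²)/(z*(6 + z)))*z = -(2 + z²)/(6 + z))
I(g) = -61 + (-2 - g²)/(6 + g) (I(g) = (-2 - g²)/(6 + g) - 61 = -61 + (-2 - g²)/(6 + g))
-10689 + I(200) = -10689 + (-368 - 1*200² - 61*200)/(6 + 200) = -10689 + (-368 - 1*40000 - 12200)/206 = -10689 + (-368 - 40000 - 12200)/206 = -10689 + (1/206)*(-52568) = -10689 - 26284/103 = -1127251/103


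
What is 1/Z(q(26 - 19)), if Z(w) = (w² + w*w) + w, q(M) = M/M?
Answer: ⅓ ≈ 0.33333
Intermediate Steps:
q(M) = 1
Z(w) = w + 2*w² (Z(w) = (w² + w²) + w = 2*w² + w = w + 2*w²)
1/Z(q(26 - 19)) = 1/(1*(1 + 2*1)) = 1/(1*(1 + 2)) = 1/(1*3) = 1/3 = ⅓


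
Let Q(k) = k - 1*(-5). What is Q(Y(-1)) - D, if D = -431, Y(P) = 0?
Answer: 436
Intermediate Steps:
Q(k) = 5 + k (Q(k) = k + 5 = 5 + k)
Q(Y(-1)) - D = (5 + 0) - 1*(-431) = 5 + 431 = 436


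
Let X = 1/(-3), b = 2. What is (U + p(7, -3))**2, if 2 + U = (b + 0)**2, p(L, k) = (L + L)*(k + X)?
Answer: 17956/9 ≈ 1995.1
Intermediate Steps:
X = -1/3 ≈ -0.33333
p(L, k) = 2*L*(-1/3 + k) (p(L, k) = (L + L)*(k - 1/3) = (2*L)*(-1/3 + k) = 2*L*(-1/3 + k))
U = 2 (U = -2 + (2 + 0)**2 = -2 + 2**2 = -2 + 4 = 2)
(U + p(7, -3))**2 = (2 + (2/3)*7*(-1 + 3*(-3)))**2 = (2 + (2/3)*7*(-1 - 9))**2 = (2 + (2/3)*7*(-10))**2 = (2 - 140/3)**2 = (-134/3)**2 = 17956/9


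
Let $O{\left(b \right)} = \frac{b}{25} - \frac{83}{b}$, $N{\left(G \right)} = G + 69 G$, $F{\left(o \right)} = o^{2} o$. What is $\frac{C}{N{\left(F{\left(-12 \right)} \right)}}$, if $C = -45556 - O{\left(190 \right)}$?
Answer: $\frac{961889}{2553600} \approx 0.37668$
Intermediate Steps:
$F{\left(o \right)} = o^{3}$
$N{\left(G \right)} = 70 G$
$O{\left(b \right)} = - \frac{83}{b} + \frac{b}{25}$ ($O{\left(b \right)} = b \frac{1}{25} - \frac{83}{b} = \frac{b}{25} - \frac{83}{b} = - \frac{83}{b} + \frac{b}{25}$)
$C = - \frac{8657001}{190}$ ($C = -45556 - \left(- \frac{83}{190} + \frac{1}{25} \cdot 190\right) = -45556 - \left(\left(-83\right) \frac{1}{190} + \frac{38}{5}\right) = -45556 - \left(- \frac{83}{190} + \frac{38}{5}\right) = -45556 - \frac{1361}{190} = - \frac{8657001}{190} \approx -45563.0$)
$\frac{C}{N{\left(F{\left(-12 \right)} \right)}} = - \frac{8657001}{190 \cdot 70 \left(-12\right)^{3}} = - \frac{8657001}{190 \cdot 70 \left(-1728\right)} = - \frac{8657001}{190 \left(-120960\right)} = \left(- \frac{8657001}{190}\right) \left(- \frac{1}{120960}\right) = \frac{961889}{2553600}$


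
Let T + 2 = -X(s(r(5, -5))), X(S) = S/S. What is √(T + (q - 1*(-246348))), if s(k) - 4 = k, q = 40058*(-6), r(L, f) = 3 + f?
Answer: √5997 ≈ 77.440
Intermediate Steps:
q = -240348
s(k) = 4 + k
X(S) = 1
T = -3 (T = -2 - 1*1 = -2 - 1 = -3)
√(T + (q - 1*(-246348))) = √(-3 + (-240348 - 1*(-246348))) = √(-3 + (-240348 + 246348)) = √(-3 + 6000) = √5997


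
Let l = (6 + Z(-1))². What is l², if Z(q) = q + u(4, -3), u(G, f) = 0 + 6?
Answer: 14641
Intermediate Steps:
u(G, f) = 6
Z(q) = 6 + q (Z(q) = q + 6 = 6 + q)
l = 121 (l = (6 + (6 - 1))² = (6 + 5)² = 11² = 121)
l² = 121² = 14641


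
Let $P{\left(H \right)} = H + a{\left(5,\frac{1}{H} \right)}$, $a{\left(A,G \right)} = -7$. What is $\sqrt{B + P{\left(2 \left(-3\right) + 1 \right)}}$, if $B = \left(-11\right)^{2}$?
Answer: $\sqrt{109} \approx 10.44$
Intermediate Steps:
$B = 121$
$P{\left(H \right)} = -7 + H$ ($P{\left(H \right)} = H - 7 = -7 + H$)
$\sqrt{B + P{\left(2 \left(-3\right) + 1 \right)}} = \sqrt{121 + \left(-7 + \left(2 \left(-3\right) + 1\right)\right)} = \sqrt{121 + \left(-7 + \left(-6 + 1\right)\right)} = \sqrt{121 - 12} = \sqrt{109}$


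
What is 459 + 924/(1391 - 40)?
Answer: 88719/193 ≈ 459.68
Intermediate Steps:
459 + 924/(1391 - 40) = 459 + 924/1351 = 459 + 924*(1/1351) = 459 + 132/193 = 88719/193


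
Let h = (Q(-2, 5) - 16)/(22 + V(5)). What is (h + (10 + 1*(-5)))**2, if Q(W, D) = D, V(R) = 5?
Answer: 15376/729 ≈ 21.092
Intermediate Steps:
h = -11/27 (h = (5 - 16)/(22 + 5) = -11/27 ≈ -0.40741)
(h + (10 + 1*(-5)))**2 = (-11/27 + (10 + 1*(-5)))**2 = (-11/27 + (10 - 5))**2 = (-11/27 + 5)**2 = (124/27)**2 = 15376/729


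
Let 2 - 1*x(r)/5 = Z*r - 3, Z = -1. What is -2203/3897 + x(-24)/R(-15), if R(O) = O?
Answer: 22478/3897 ≈ 5.7680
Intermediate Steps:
x(r) = 25 + 5*r (x(r) = 10 - 5*(-r - 3) = 10 - 5*(-3 - r) = 10 + (15 + 5*r) = 25 + 5*r)
-2203/3897 + x(-24)/R(-15) = -2203/3897 + (25 + 5*(-24))/(-15) = -2203*1/3897 + (25 - 120)*(-1/15) = -2203/3897 - 95*(-1/15) = -2203/3897 + 19/3 = 22478/3897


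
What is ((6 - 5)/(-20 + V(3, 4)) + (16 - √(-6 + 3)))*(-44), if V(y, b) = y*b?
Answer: -1397/2 + 44*I*√3 ≈ -698.5 + 76.21*I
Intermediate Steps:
V(y, b) = b*y
((6 - 5)/(-20 + V(3, 4)) + (16 - √(-6 + 3)))*(-44) = ((6 - 5)/(-20 + 4*3) + (16 - √(-6 + 3)))*(-44) = (1/(-20 + 12) + (16 - √(-3)))*(-44) = (1/(-8) + (16 - I*√3))*(-44) = (1*(-⅛) + (16 - I*√3))*(-44) = (-⅛ + (16 - I*√3))*(-44) = (127/8 - I*√3)*(-44) = -1397/2 + 44*I*√3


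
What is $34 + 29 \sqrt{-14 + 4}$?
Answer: $34 + 29 i \sqrt{10} \approx 34.0 + 91.706 i$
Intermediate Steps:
$34 + 29 \sqrt{-14 + 4} = 34 + 29 \sqrt{-10} = 34 + 29 i \sqrt{10}$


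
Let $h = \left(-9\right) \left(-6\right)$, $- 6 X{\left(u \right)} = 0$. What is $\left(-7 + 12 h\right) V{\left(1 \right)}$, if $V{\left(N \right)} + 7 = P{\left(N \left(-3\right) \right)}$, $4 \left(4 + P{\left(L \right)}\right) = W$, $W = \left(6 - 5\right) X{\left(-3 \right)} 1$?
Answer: $-7051$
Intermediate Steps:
$X{\left(u \right)} = 0$ ($X{\left(u \right)} = \left(- \frac{1}{6}\right) 0 = 0$)
$W = 0$ ($W = \left(6 - 5\right) 0 \cdot 1 = 1 \cdot 0 \cdot 1 = 0 \cdot 1 = 0$)
$P{\left(L \right)} = -4$ ($P{\left(L \right)} = -4 + \frac{1}{4} \cdot 0 = -4 + 0 = -4$)
$V{\left(N \right)} = -11$ ($V{\left(N \right)} = -7 - 4 = -11$)
$h = 54$
$\left(-7 + 12 h\right) V{\left(1 \right)} = \left(-7 + 12 \cdot 54\right) \left(-11\right) = \left(-7 + 648\right) \left(-11\right) = 641 \left(-11\right) = -7051$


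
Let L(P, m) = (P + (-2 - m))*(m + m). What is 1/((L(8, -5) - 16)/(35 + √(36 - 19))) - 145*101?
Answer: -263615/18 - √17/126 ≈ -14645.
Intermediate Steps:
L(P, m) = 2*m*(-2 + P - m) (L(P, m) = (-2 + P - m)*(2*m) = 2*m*(-2 + P - m))
1/((L(8, -5) - 16)/(35 + √(36 - 19))) - 145*101 = 1/((2*(-5)*(-2 + 8 - 1*(-5)) - 16)/(35 + √(36 - 19))) - 145*101 = 1/((2*(-5)*(-2 + 8 + 5) - 16)/(35 + √17)) - 14645 = 1/((2*(-5)*11 - 16)/(35 + √17)) - 14645 = 1/((-110 - 16)/(35 + √17)) - 14645 = 1/(-126/(35 + √17)) - 14645 = (-5/18 - √17/126) - 14645 = -263615/18 - √17/126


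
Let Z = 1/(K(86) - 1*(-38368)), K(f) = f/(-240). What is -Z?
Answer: -120/4604117 ≈ -2.6064e-5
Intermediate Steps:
K(f) = -f/240 (K(f) = f*(-1/240) = -f/240)
Z = 120/4604117 (Z = 1/(-1/240*86 - 1*(-38368)) = 1/(-43/120 + 38368) = 1/(4604117/120) = 120/4604117 ≈ 2.6064e-5)
-Z = -1*120/4604117 = -120/4604117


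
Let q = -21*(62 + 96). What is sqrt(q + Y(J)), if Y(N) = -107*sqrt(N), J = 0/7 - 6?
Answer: sqrt(-3318 - 107*I*sqrt(6)) ≈ 2.2733 - 57.647*I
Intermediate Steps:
J = -6 (J = (1/7)*0 - 6 = 0 - 6 = -6)
q = -3318 (q = -21*158 = -3318)
sqrt(q + Y(J)) = sqrt(-3318 - 107*I*sqrt(6))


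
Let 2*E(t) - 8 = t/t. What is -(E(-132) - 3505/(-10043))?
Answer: -97397/20086 ≈ -4.8490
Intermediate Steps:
E(t) = 9/2 (E(t) = 4 + (t/t)/2 = 4 + (½)*1 = 4 + ½ = 9/2)
-(E(-132) - 3505/(-10043)) = -(9/2 - 3505/(-10043)) = -(9/2 - 3505*(-1/10043)) = -(9/2 + 3505/10043) = -1*97397/20086 = -97397/20086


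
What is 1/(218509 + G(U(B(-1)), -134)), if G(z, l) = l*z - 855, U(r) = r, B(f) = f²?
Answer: 1/217520 ≈ 4.5973e-6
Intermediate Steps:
G(z, l) = -855 + l*z
1/(218509 + G(U(B(-1)), -134)) = 1/(218509 + (-855 - 134*(-1)²)) = 1/(218509 + (-855 - 134*1)) = 1/(218509 + (-855 - 134)) = 1/(218509 - 989) = 1/217520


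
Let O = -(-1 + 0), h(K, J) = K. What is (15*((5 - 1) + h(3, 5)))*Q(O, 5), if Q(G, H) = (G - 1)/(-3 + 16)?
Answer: 0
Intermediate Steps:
O = 1 (O = -1*(-1) = 1)
Q(G, H) = -1/13 + G/13 (Q(G, H) = (-1 + G)/13 = (-1 + G)*(1/13) = -1/13 + G/13)
(15*((5 - 1) + h(3, 5)))*Q(O, 5) = (15*((5 - 1) + 3))*(-1/13 + (1/13)*1) = (15*(4 + 3))*(-1/13 + 1/13) = (15*7)*0 = 105*0 = 0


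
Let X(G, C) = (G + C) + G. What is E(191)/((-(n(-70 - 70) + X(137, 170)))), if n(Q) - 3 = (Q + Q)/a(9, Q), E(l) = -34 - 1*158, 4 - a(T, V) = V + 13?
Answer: 25152/58277 ≈ 0.43159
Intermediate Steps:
a(T, V) = -9 - V (a(T, V) = 4 - (V + 13) = 4 - (13 + V) = 4 + (-13 - V) = -9 - V)
E(l) = -192 (E(l) = -34 - 158 = -192)
X(G, C) = C + 2*G (X(G, C) = (C + G) + G = C + 2*G)
n(Q) = 3 + 2*Q/(-9 - Q) (n(Q) = 3 + (Q + Q)/(-9 - Q) = 3 + (2*Q)/(-9 - Q) = 3 + 2*Q/(-9 - Q))
E(191)/((-(n(-70 - 70) + X(137, 170)))) = -192*(-1/((27 + (-70 - 70))/(9 + (-70 - 70)) + (170 + 2*137))) = -192*(-1/((27 - 140)/(9 - 140) + (170 + 274))) = -192*(-1/(-113/(-131) + 444)) = -192*(-1/(-1/131*(-113) + 444)) = -192*(-1/(113/131 + 444)) = -192/((-1*58277/131)) = -192/(-58277/131) = -192*(-131/58277) = 25152/58277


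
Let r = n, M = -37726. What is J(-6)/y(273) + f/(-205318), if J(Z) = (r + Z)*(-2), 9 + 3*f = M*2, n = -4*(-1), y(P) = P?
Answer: 2562741/18683938 ≈ 0.13716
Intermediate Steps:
n = 4
r = 4
f = -75461/3 (f = -3 + (-37726*2)/3 = -3 + (1/3)*(-75452) = -3 - 75452/3 = -75461/3 ≈ -25154.)
J(Z) = -8 - 2*Z (J(Z) = (4 + Z)*(-2) = -8 - 2*Z)
J(-6)/y(273) + f/(-205318) = (-8 - 2*(-6))/273 - 75461/3/(-205318) = (-8 + 12)*(1/273) - 75461/3*(-1/205318) = 4*(1/273) + 75461/615954 = 4/273 + 75461/615954 = 2562741/18683938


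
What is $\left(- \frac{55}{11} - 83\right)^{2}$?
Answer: $7744$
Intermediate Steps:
$\left(- \frac{55}{11} - 83\right)^{2} = \left(\left(-55\right) \frac{1}{11} - 83\right)^{2} = \left(-5 - 83\right)^{2} = \left(-88\right)^{2} = 7744$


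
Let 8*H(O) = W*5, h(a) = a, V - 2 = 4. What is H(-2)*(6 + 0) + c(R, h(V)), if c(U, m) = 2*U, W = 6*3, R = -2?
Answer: 127/2 ≈ 63.500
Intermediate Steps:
V = 6 (V = 2 + 4 = 6)
W = 18
H(O) = 45/4 (H(O) = (18*5)/8 = (⅛)*90 = 45/4)
H(-2)*(6 + 0) + c(R, h(V)) = 45*(6 + 0)/4 + 2*(-2) = (45/4)*6 - 4 = 135/2 - 4 = 127/2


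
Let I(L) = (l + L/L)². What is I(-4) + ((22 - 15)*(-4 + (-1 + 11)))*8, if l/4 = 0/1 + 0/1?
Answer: 337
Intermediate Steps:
l = 0 (l = 4*(0/1 + 0/1) = 4*(0*1 + 0*1) = 4*(0 + 0) = 4*0 = 0)
I(L) = 1 (I(L) = (0 + L/L)² = (0 + 1)² = 1² = 1)
I(-4) + ((22 - 15)*(-4 + (-1 + 11)))*8 = 1 + ((22 - 15)*(-4 + (-1 + 11)))*8 = 1 + (7*(-4 + 10))*8 = 1 + (7*6)*8 = 1 + 42*8 = 1 + 336 = 337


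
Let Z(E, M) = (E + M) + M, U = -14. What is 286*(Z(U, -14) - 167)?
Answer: -59774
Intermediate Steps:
Z(E, M) = E + 2*M
286*(Z(U, -14) - 167) = 286*((-14 + 2*(-14)) - 167) = 286*((-14 - 28) - 167) = 286*(-42 - 167) = 286*(-209) = -59774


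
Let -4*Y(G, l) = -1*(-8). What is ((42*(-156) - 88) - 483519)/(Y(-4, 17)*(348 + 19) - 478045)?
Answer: 490159/478779 ≈ 1.0238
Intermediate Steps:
Y(G, l) = -2 (Y(G, l) = -(-1)*(-8)/4 = -1/4*8 = -2)
((42*(-156) - 88) - 483519)/(Y(-4, 17)*(348 + 19) - 478045) = ((42*(-156) - 88) - 483519)/(-2*(348 + 19) - 478045) = ((-6552 - 88) - 483519)/(-2*367 - 478045) = (-6640 - 483519)/(-734 - 478045) = -490159/(-478779) = -490159*(-1/478779) = 490159/478779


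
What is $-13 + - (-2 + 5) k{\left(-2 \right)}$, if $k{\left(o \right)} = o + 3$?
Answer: $-16$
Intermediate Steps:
$k{\left(o \right)} = 3 + o$
$-13 + - (-2 + 5) k{\left(-2 \right)} = -13 + - (-2 + 5) \left(3 - 2\right) = -13 + \left(-1\right) 3 \cdot 1 = -13 - 3 = -16$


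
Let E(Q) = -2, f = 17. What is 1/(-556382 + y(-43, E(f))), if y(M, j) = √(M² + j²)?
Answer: -556382/309560928071 - √1853/309560928071 ≈ -1.7975e-6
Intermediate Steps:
1/(-556382 + y(-43, E(f))) = 1/(-556382 + √((-43)² + (-2)²)) = 1/(-556382 + √(1849 + 4)) = 1/(-556382 + √1853)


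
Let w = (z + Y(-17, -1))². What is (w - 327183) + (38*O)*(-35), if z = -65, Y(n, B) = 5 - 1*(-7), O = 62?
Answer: -406834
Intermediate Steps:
Y(n, B) = 12 (Y(n, B) = 5 + 7 = 12)
w = 2809 (w = (-65 + 12)² = (-53)² = 2809)
(w - 327183) + (38*O)*(-35) = (2809 - 327183) + (38*62)*(-35) = -324374 + 2356*(-35) = -324374 - 82460 = -406834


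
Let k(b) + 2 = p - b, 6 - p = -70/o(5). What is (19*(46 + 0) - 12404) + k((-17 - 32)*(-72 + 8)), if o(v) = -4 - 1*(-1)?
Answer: -44056/3 ≈ -14685.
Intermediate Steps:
o(v) = -3 (o(v) = -4 + 1 = -3)
p = -52/3 (p = 6 - (-70)/(-3) = 6 - (-70)*(-1)/3 = 6 - 1*70/3 = 6 - 70/3 = -52/3 ≈ -17.333)
k(b) = -58/3 - b (k(b) = -2 + (-52/3 - b) = -58/3 - b)
(19*(46 + 0) - 12404) + k((-17 - 32)*(-72 + 8)) = (19*(46 + 0) - 12404) + (-58/3 - (-17 - 32)*(-72 + 8)) = (19*46 - 12404) + (-58/3 - (-49)*(-64)) = (874 - 12404) + (-58/3 - 1*3136) = -11530 + (-58/3 - 3136) = -11530 - 9466/3 = -44056/3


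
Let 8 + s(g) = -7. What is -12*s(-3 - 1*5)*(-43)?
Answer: -7740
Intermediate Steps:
s(g) = -15 (s(g) = -8 - 7 = -15)
-12*s(-3 - 1*5)*(-43) = -12*(-15)*(-43) = 180*(-43) = -7740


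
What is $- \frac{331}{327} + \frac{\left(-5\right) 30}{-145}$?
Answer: $\frac{211}{9483} \approx 0.02225$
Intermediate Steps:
$- \frac{331}{327} + \frac{\left(-5\right) 30}{-145} = \left(-331\right) \frac{1}{327} - - \frac{30}{29} = - \frac{331}{327} + \frac{30}{29} = \frac{211}{9483}$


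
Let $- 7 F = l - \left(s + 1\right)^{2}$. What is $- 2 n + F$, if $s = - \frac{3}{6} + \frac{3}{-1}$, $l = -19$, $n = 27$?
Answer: $- \frac{1411}{28} \approx -50.393$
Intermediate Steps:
$s = - \frac{7}{2}$ ($s = \left(-3\right) \frac{1}{6} + 3 \left(-1\right) = - \frac{1}{2} - 3 = - \frac{7}{2} \approx -3.5$)
$F = \frac{101}{28}$ ($F = - \frac{-19 - \left(- \frac{7}{2} + 1\right)^{2}}{7} = - \frac{-19 - \left(- \frac{5}{2}\right)^{2}}{7} = - \frac{-19 - \frac{25}{4}}{7} = \left(- \frac{1}{7}\right) \left(- \frac{101}{4}\right) = \frac{101}{28} \approx 3.6071$)
$- 2 n + F = \left(-2\right) 27 + \frac{101}{28} = -54 + \frac{101}{28} = - \frac{1411}{28}$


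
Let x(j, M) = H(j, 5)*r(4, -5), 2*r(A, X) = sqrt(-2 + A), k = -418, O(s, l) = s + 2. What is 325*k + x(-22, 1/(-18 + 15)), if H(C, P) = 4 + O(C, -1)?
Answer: -135850 - 8*sqrt(2) ≈ -1.3586e+5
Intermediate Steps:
O(s, l) = 2 + s
H(C, P) = 6 + C (H(C, P) = 4 + (2 + C) = 6 + C)
r(A, X) = sqrt(-2 + A)/2
x(j, M) = sqrt(2)*(6 + j)/2 (x(j, M) = (6 + j)*(sqrt(-2 + 4)/2) = (6 + j)*(sqrt(2)/2) = sqrt(2)*(6 + j)/2)
325*k + x(-22, 1/(-18 + 15)) = 325*(-418) + sqrt(2)*(6 - 22)/2 = -135850 + (1/2)*sqrt(2)*(-16) = -135850 - 8*sqrt(2)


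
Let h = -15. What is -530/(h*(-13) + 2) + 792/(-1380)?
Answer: -73952/22655 ≈ -3.2643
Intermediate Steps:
-530/(h*(-13) + 2) + 792/(-1380) = -530/(-15*(-13) + 2) + 792/(-1380) = -530/(195 + 2) + 792*(-1/1380) = -530/197 - 66/115 = -73952/22655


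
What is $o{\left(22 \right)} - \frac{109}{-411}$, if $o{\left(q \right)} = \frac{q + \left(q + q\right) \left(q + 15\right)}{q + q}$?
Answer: $\frac{31043}{822} \approx 37.765$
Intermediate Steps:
$o{\left(q \right)} = \frac{q + 2 q \left(15 + q\right)}{2 q}$
$o{\left(22 \right)} - \frac{109}{-411} = \left(\frac{31}{2} + 22\right) - \frac{109}{-411} = \frac{75}{2} - 109 \left(- \frac{1}{411}\right) = \frac{75}{2} - - \frac{109}{411} = \frac{75}{2} + \frac{109}{411} = \frac{31043}{822}$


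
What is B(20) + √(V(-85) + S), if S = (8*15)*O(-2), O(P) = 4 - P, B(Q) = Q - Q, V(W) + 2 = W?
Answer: √633 ≈ 25.159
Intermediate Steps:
V(W) = -2 + W
B(Q) = 0
S = 720 (S = (8*15)*(4 - 1*(-2)) = 120*(4 + 2) = 120*6 = 720)
B(20) + √(V(-85) + S) = 0 + √((-2 - 85) + 720) = 0 + √(-87 + 720) = 0 + √633 = √633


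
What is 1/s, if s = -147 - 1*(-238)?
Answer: 1/91 ≈ 0.010989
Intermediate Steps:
s = 91 (s = -147 + 238 = 91)
1/s = 1/91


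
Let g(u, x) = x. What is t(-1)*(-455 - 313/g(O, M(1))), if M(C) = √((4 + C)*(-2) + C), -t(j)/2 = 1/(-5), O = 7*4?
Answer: -182 + 626*I/15 ≈ -182.0 + 41.733*I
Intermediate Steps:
O = 28
t(j) = ⅖ (t(j) = -2/(-5) = -2*(-⅕) = ⅖)
M(C) = √(-8 - C) (M(C) = √((-8 - 2*C) + C) = √(-8 - C))
t(-1)*(-455 - 313/g(O, M(1))) = 2*(-455 - 313/√(-8 - 1*1))/5 = 2*(-455 - 313/√(-8 - 1))/5 = 2*(-455 - 313*(-I/3))/5 = 2*(-455 - (-313)*I/3)/5 = 2*(-455 + 313*I/3)/5 = -182 + 626*I/15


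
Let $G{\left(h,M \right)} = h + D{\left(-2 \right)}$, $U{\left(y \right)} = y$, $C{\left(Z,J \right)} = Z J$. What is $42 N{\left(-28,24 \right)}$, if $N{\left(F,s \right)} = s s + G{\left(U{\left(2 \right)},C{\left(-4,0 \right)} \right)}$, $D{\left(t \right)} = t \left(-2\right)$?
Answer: $24444$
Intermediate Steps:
$C{\left(Z,J \right)} = J Z$
$D{\left(t \right)} = - 2 t$
$G{\left(h,M \right)} = 4 + h$ ($G{\left(h,M \right)} = h - -4 = h + 4 = 4 + h$)
$N{\left(F,s \right)} = 6 + s^{2}$ ($N{\left(F,s \right)} = s s + \left(4 + 2\right) = s^{2} + 6 = 6 + s^{2}$)
$42 N{\left(-28,24 \right)} = 42 \left(6 + 24^{2}\right) = 42 \left(6 + 576\right) = 42 \cdot 582 = 24444$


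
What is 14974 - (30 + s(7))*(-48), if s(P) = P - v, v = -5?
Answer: 16990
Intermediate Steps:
s(P) = 5 + P (s(P) = P - 1*(-5) = P + 5 = 5 + P)
14974 - (30 + s(7))*(-48) = 14974 - (30 + (5 + 7))*(-48) = 14974 - (30 + 12)*(-48) = 14974 - 42*(-48) = 14974 - 1*(-2016) = 14974 + 2016 = 16990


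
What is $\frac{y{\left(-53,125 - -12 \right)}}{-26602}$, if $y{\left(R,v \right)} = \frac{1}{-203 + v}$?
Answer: $\frac{1}{1755732} \approx 5.6956 \cdot 10^{-7}$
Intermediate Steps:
$\frac{y{\left(-53,125 - -12 \right)}}{-26602} = \frac{1}{\left(-203 + \left(125 - -12\right)\right) \left(-26602\right)} = \frac{1}{-203 + \left(125 + 12\right)} \left(- \frac{1}{26602}\right) = \frac{1}{-203 + 137} \left(- \frac{1}{26602}\right) = \frac{1}{-66} \left(- \frac{1}{26602}\right) = \left(- \frac{1}{66}\right) \left(- \frac{1}{26602}\right) = \frac{1}{1755732}$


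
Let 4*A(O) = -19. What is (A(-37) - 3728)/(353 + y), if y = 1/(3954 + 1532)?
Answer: -40955733/3873118 ≈ -10.574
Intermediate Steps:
A(O) = -19/4 (A(O) = (1/4)*(-19) = -19/4)
y = 1/5486 ≈ 0.00018228
(A(-37) - 3728)/(353 + y) = (-19/4 - 3728)/(353 + 1/5486) = -14931/(4*1936559/5486) = -14931/4*5486/1936559 = -40955733/3873118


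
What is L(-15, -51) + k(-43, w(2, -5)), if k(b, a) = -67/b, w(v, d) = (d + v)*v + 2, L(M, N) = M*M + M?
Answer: 9097/43 ≈ 211.56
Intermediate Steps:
L(M, N) = M + M**2 (L(M, N) = M**2 + M = M + M**2)
w(v, d) = 2 + v*(d + v) (w(v, d) = v*(d + v) + 2 = 2 + v*(d + v))
L(-15, -51) + k(-43, w(2, -5)) = -15*(1 - 15) - 67/(-43) = -15*(-14) - 67*(-1/43) = 210 + 67/43 = 9097/43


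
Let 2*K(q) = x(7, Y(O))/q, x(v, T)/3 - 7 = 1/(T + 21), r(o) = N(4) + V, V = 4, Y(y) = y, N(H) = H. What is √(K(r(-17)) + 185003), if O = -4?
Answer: √213864998/34 ≈ 430.12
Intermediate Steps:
r(o) = 8 (r(o) = 4 + 4 = 8)
x(v, T) = 21 + 3/(21 + T) (x(v, T) = 21 + 3/(T + 21) = 21 + 3/(21 + T))
K(q) = 180/(17*q) (K(q) = ((3*(148 + 7*(-4))/(21 - 4))/q)/2 = ((3*(148 - 28)/17)/q)/2 = ((3*(1/17)*120)/q)/2 = (360/(17*q))/2 = 180/(17*q))
√(K(r(-17)) + 185003) = √((180/17)/8 + 185003) = √((180/17)*(⅛) + 185003) = √(45/34 + 185003) = √(6290147/34) = √213864998/34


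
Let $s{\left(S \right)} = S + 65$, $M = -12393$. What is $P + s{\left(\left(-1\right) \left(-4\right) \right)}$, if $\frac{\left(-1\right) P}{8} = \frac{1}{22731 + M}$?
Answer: $\frac{356657}{5169} \approx 68.999$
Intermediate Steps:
$P = - \frac{4}{5169}$ ($P = - \frac{8}{22731 - 12393} = - \frac{8}{10338} = \left(-8\right) \frac{1}{10338} = - \frac{4}{5169} \approx -0.00077384$)
$s{\left(S \right)} = 65 + S$
$P + s{\left(\left(-1\right) \left(-4\right) \right)} = - \frac{4}{5169} + \left(65 - -4\right) = - \frac{4}{5169} + \left(65 + 4\right) = - \frac{4}{5169} + 69 = \frac{356657}{5169}$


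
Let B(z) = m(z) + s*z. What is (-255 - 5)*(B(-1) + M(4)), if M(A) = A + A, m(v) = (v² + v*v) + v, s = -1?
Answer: -2600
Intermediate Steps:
m(v) = v + 2*v² (m(v) = (v² + v²) + v = 2*v² + v = v + 2*v²)
M(A) = 2*A
B(z) = -z + z*(1 + 2*z) (B(z) = z*(1 + 2*z) - z = -z + z*(1 + 2*z))
(-255 - 5)*(B(-1) + M(4)) = (-255 - 5)*(2*(-1)² + 2*4) = -260*(2*1 + 8) = -260*(2 + 8) = -260*10 = -2600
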